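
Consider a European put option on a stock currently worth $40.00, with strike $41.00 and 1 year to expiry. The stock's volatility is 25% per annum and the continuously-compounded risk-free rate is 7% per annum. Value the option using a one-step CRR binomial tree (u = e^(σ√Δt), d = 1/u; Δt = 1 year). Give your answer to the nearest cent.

CRR parameters: u = e^(σ√Δt) = e^(0.25·√1) = 1.2840, d = 1/u = 0.7788
Per-period rate: rΔt = 0.07·1 = 0.07, so R = e^0.07 = 1.0725
Risk-neutral probability p = (e^0.07 − 0.7788)/(1.2840 − 0.7788) = 0.2937/0.5052 = 0.5813
Terminal stock prices: S_u = 51.36, S_d = 31.15
Terminal payoffs (K − S): max(-10.36, 0) = 0, max(9.848, 0) = 9.848
Node 0 (S = 40): V_0 = e^(−0.07)·[0.5813·0.0000 + 0.4187·9.8480] = 3.8442

$3.84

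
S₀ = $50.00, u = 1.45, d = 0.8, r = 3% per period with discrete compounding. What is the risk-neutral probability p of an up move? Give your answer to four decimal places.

Risk-neutral probability p = (1 + 0.03 − 0.8)/(1.45 − 0.8) = 0.2300/0.6500 = 0.3538

p = 0.3538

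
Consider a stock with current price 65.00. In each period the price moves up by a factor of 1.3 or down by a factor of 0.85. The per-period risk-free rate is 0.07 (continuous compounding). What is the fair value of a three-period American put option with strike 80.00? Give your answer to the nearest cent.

Risk-neutral probability p = (e^0.07 − 0.85)/(1.3 − 0.85) = 0.2225/0.4500 = 0.4945
Terminal stock prices: S_uuu = 142.8, S_uud = 93.37, S_udd = 61.05, S_ddd = 39.92
Terminal payoffs (K − S): max(-62.81, 0) = 0, max(-13.37, 0) = 0, max(18.95, 0) = 18.95, max(40.08, 0) = 40.08
Node uu (S = 109.9): continuation = e^(−0.07)·[0.4945·0.0000 + 0.5055·0.0000] = 0.0000; exercise value = 0.0000 ≤ continuation, so V_uu = 0.0000
Node ud (S = 71.83): continuation = e^(−0.07)·[0.4945·0.0000 + 0.5055·18.9488] = 8.9317; exercise value = 8.1750 ≤ continuation, so V_ud = 8.9317
Node dd (S = 46.96): continuation = e^(−0.07)·[0.4945·18.9488 + 0.5055·40.0819] = 27.6290; exercise value = 33.0375 > continuation, so V_dd = 33.0375 (exercise)
Node u (S = 84.5): continuation = e^(−0.07)·[0.4945·0.0000 + 0.5055·8.9317] = 4.2100; exercise value = 0.0000 ≤ continuation, so V_u = 4.2100
Node d (S = 55.25): continuation = e^(−0.07)·[0.4945·8.9317 + 0.5055·33.0375] = 19.6904; exercise value = 24.7500 > continuation, so V_d = 24.7500 (exercise)
Node 0 (S = 65): continuation = e^(−0.07)·[0.4945·4.2100 + 0.5055·24.7500] = 13.6071; exercise value = 15.0000 > continuation, so V_0 = 15.0000 (exercise)

15.00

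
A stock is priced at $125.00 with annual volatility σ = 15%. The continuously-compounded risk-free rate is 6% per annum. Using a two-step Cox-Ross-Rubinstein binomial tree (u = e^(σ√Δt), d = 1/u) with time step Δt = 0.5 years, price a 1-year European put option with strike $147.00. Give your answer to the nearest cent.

CRR parameters: u = e^(σ√Δt) = e^(0.15·√0.5) = 1.1119, d = 1/u = 0.8994
Per-period rate: rΔt = 0.06·0.5 = 0.03, so R = e^0.03 = 1.0305
Risk-neutral probability p = (e^0.03 − 0.8994)/(1.1119 − 0.8994) = 0.1311/0.2125 = 0.6168
Terminal stock prices: S_uu = 154.5, S_ud = 125, S_dd = 101.1
Terminal payoffs (K − S): max(-7.539, 0) = 0, max(22, 0) = 22, max(45.89, 0) = 45.89
Node u (S = 139): V_u = e^(−0.03)·[0.6168·0.0000 + 0.3832·22.0000] = 8.1812
Node d (S = 112.4): V_d = e^(−0.03)·[0.6168·22.0000 + 0.3832·45.8928] = 30.2348
Node 0 (S = 125): V_0 = e^(−0.03)·[0.6168·8.1812 + 0.3832·30.2348] = 16.1405

$16.14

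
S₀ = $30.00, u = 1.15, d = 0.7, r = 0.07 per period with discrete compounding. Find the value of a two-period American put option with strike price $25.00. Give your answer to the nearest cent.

Risk-neutral probability p = (1 + 0.07 − 0.7)/(1.15 − 0.7) = 0.3700/0.4500 = 0.8222
Terminal stock prices: S_uu = 39.67, S_ud = 24.15, S_dd = 14.7
Terminal payoffs (K − S): max(-14.67, 0) = 0, max(0.85, 0) = 0.85, max(10.3, 0) = 10.3
Node u (S = 34.5): continuation = 1/1.07·[0.8222·0.0000 + 0.1778·0.8500] = 0.1412; exercise value = 0.0000 ≤ continuation, so V_u = 0.1412
Node d (S = 21): continuation = 1/1.07·[0.8222·0.8500 + 0.1778·10.3000] = 2.3645; exercise value = 4.0000 > continuation, so V_d = 4.0000 (exercise)
Node 0 (S = 30): continuation = 1/1.07·[0.8222·0.1412 + 0.1778·4.0000] = 0.7731; exercise value = 0.0000 ≤ continuation, so V_0 = 0.7731

$0.77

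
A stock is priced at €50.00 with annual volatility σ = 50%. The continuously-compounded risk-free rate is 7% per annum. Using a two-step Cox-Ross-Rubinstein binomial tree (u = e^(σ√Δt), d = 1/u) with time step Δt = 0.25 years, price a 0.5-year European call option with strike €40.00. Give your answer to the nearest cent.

CRR parameters: u = e^(σ√Δt) = e^(0.5·√0.25) = 1.2840, d = 1/u = 0.7788
Per-period rate: rΔt = 0.07·0.25 = 0.0175, so R = e^0.0175 = 1.0177
Risk-neutral probability p = (e^0.0175 − 0.7788)/(1.2840 − 0.7788) = 0.2389/0.5052 = 0.4728
Terminal stock prices: S_uu = 82.44, S_ud = 50, S_dd = 30.33
Terminal payoffs (S − K): max(42.44, 0) = 42.44, max(10, 0) = 10, max(-9.673, 0) = 0
Node u (S = 64.2): V_u = e^(−0.0175)·[0.4728·42.4361 + 0.5272·10.0000] = 24.8952
Node d (S = 38.94): V_d = e^(−0.0175)·[0.4728·10.0000 + 0.5272·0.0000] = 4.6456
Node 0 (S = 50): V_0 = e^(−0.0175)·[0.4728·24.8952 + 0.5272·4.6456] = 13.9723

€13.97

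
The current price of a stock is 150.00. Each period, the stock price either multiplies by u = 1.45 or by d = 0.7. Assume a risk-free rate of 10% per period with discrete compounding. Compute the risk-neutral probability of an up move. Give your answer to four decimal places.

p = 0.5333

Risk-neutral probability p = (1 + 0.1 − 0.7)/(1.45 − 0.7) = 0.4000/0.7500 = 0.5333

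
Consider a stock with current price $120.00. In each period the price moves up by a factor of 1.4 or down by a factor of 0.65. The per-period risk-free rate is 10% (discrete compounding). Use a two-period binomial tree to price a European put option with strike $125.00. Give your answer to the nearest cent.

$16.09

Risk-neutral probability p = (1 + 0.1 − 0.65)/(1.4 − 0.65) = 0.4500/0.7500 = 0.6000
Terminal stock prices: S_uu = 235.2, S_ud = 109.2, S_dd = 50.7
Terminal payoffs (K − S): max(-110.2, 0) = 0, max(15.8, 0) = 15.8, max(74.3, 0) = 74.3
Node u (S = 168): V_u = 1/1.1·[0.6000·0.0000 + 0.4000·15.8000] = 5.7455
Node d (S = 78): V_d = 1/1.1·[0.6000·15.8000 + 0.4000·74.3000] = 35.6364
Node 0 (S = 120): V_0 = 1/1.1·[0.6000·5.7455 + 0.4000·35.6364] = 16.0926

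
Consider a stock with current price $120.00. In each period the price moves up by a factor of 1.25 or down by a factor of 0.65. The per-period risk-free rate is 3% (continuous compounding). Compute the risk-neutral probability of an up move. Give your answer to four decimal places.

p = 0.6341

Risk-neutral probability p = (e^0.03 − 0.65)/(1.25 − 0.65) = 0.3805/0.6000 = 0.6341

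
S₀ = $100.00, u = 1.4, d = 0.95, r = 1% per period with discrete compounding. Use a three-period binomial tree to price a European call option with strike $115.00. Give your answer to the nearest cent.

$6.87

Risk-neutral probability p = (1 + 0.01 − 0.95)/(1.4 − 0.95) = 0.0600/0.4500 = 0.1333
Terminal stock prices: S_uuu = 274.4, S_uud = 186.2, S_udd = 126.3, S_ddd = 85.74
Terminal payoffs (S − K): max(159.4, 0) = 159.4, max(71.2, 0) = 71.2, max(11.35, 0) = 11.35, max(-29.26, 0) = 0
Node uu (S = 196): V_uu = 1/1.01·[0.1333·159.4000 + 0.8667·71.2000] = 82.1386
Node ud (S = 133): V_ud = 1/1.01·[0.1333·71.2000 + 0.8667·11.3500] = 19.1386
Node dd (S = 90.25): V_dd = 1/1.01·[0.1333·11.3500 + 0.8667·0.0000] = 1.4983
Node u (S = 140): V_u = 1/1.01·[0.1333·82.1386 + 0.8667·19.1386] = 27.2660
Node d (S = 95): V_d = 1/1.01·[0.1333·19.1386 + 0.8667·1.4983] = 3.8123
Node 0 (S = 100): V_0 = 1/1.01·[0.1333·27.2660 + 0.8667·3.8123] = 6.8707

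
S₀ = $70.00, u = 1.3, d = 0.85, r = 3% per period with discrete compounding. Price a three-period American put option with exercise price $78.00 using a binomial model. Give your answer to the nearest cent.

Risk-neutral probability p = (1 + 0.03 − 0.85)/(1.3 − 0.85) = 0.1800/0.4500 = 0.4000
Terminal stock prices: S_uuu = 153.8, S_uud = 100.6, S_udd = 65.75, S_ddd = 42.99
Terminal payoffs (K − S): max(-75.79, 0) = 0, max(-22.56, 0) = 0, max(12.25, 0) = 12.25, max(35.01, 0) = 35.01
Node uu (S = 118.3): continuation = 1/1.03·[0.4000·0.0000 + 0.6000·0.0000] = 0.0000; exercise value = 0.0000 ≤ continuation, so V_uu = 0.0000
Node ud (S = 77.35): continuation = 1/1.03·[0.4000·0.0000 + 0.6000·12.2525] = 7.1374; exercise value = 0.6500 ≤ continuation, so V_ud = 7.1374
Node dd (S = 50.57): continuation = 1/1.03·[0.4000·12.2525 + 0.6000·35.0113] = 25.1532; exercise value = 27.4250 > continuation, so V_dd = 27.4250 (exercise)
Node u (S = 91): continuation = 1/1.03·[0.4000·0.0000 + 0.6000·7.1374] = 4.1577; exercise value = 0.0000 ≤ continuation, so V_u = 4.1577
Node d (S = 59.5): continuation = 1/1.03·[0.4000·7.1374 + 0.6000·27.4250] = 18.7475; exercise value = 18.5000 ≤ continuation, so V_d = 18.7475
Node 0 (S = 70): continuation = 1/1.03·[0.4000·4.1577 + 0.6000·18.7475] = 12.5355; exercise value = 8.0000 ≤ continuation, so V_0 = 12.5355

$12.54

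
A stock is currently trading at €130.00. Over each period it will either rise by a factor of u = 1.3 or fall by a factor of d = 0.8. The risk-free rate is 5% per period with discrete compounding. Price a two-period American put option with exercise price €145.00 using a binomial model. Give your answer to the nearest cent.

Risk-neutral probability p = (1 + 0.05 − 0.8)/(1.3 − 0.8) = 0.2500/0.5000 = 0.5000
Terminal stock prices: S_uu = 219.7, S_ud = 135.2, S_dd = 83.2
Terminal payoffs (K − S): max(-74.7, 0) = 0, max(9.8, 0) = 9.8, max(61.8, 0) = 61.8
Node u (S = 169): continuation = 1/1.05·[0.5000·0.0000 + 0.5000·9.8000] = 4.6667; exercise value = 0.0000 ≤ continuation, so V_u = 4.6667
Node d (S = 104): continuation = 1/1.05·[0.5000·9.8000 + 0.5000·61.8000] = 34.0952; exercise value = 41.0000 > continuation, so V_d = 41.0000 (exercise)
Node 0 (S = 130): continuation = 1/1.05·[0.5000·4.6667 + 0.5000·41.0000] = 21.7460; exercise value = 15.0000 ≤ continuation, so V_0 = 21.7460

€21.75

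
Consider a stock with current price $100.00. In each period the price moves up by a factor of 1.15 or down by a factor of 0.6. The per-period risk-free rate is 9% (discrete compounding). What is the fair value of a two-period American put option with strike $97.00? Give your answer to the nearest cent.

Risk-neutral probability p = (1 + 0.09 − 0.6)/(1.15 − 0.6) = 0.4900/0.5500 = 0.8909
Terminal stock prices: S_uu = 132.2, S_ud = 69, S_dd = 36
Terminal payoffs (K − S): max(-35.25, 0) = 0, max(28, 0) = 28, max(61, 0) = 61
Node u (S = 115): continuation = 1/1.09·[0.8909·0.0000 + 0.1091·28.0000] = 2.8023; exercise value = 0.0000 ≤ continuation, so V_u = 2.8023
Node d (S = 60): continuation = 1/1.09·[0.8909·28.0000 + 0.1091·61.0000] = 28.9908; exercise value = 37.0000 > continuation, so V_d = 37.0000 (exercise)
Node 0 (S = 100): continuation = 1/1.09·[0.8909·2.8023 + 0.1091·37.0000] = 5.9936; exercise value = 0.0000 ≤ continuation, so V_0 = 5.9936

$5.99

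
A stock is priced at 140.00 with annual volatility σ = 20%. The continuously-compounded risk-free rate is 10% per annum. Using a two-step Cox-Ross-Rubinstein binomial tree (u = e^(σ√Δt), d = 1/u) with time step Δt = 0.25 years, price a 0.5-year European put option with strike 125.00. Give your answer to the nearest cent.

1.57

CRR parameters: u = e^(σ√Δt) = e^(0.2·√0.25) = 1.1052, d = 1/u = 0.9048
Per-period rate: rΔt = 0.1·0.25 = 0.025, so R = e^0.025 = 1.0253
Risk-neutral probability p = (e^0.025 − 0.9048)/(1.1052 − 0.9048) = 0.1205/0.2003 = 0.6014
Terminal stock prices: S_uu = 171, S_ud = 140, S_dd = 114.6
Terminal payoffs (K − S): max(-46, 0) = 0, max(-15, 0) = 0, max(10.38, 0) = 10.38
Node u (S = 154.7): V_u = e^(−0.025)·[0.6014·0.0000 + 0.3986·0.0000] = 0.0000
Node d (S = 126.7): V_d = e^(−0.025)·[0.6014·0.0000 + 0.3986·10.3777] = 4.0346
Node 0 (S = 140): V_0 = e^(−0.025)·[0.6014·0.0000 + 0.3986·4.0346] = 1.5685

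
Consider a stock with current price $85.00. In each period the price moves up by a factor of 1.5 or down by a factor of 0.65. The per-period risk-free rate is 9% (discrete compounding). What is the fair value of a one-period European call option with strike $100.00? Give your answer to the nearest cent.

Risk-neutral probability p = (1 + 0.09 − 0.65)/(1.5 − 0.65) = 0.4400/0.8500 = 0.5176
Terminal stock prices: S_u = 127.5, S_d = 55.25
Terminal payoffs (S − K): max(27.5, 0) = 27.5, max(-44.75, 0) = 0
Node 0 (S = 85): V_0 = 1/1.09·[0.5176·27.5000 + 0.4824·0.0000] = 13.0599

$13.06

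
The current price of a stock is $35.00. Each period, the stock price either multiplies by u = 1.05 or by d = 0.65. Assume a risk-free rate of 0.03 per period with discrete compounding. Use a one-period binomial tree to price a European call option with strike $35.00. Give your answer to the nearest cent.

$1.61

Risk-neutral probability p = (1 + 0.03 − 0.65)/(1.05 − 0.65) = 0.3800/0.4000 = 0.9500
Terminal stock prices: S_u = 36.75, S_d = 22.75
Terminal payoffs (S − K): max(1.75, 0) = 1.75, max(-12.25, 0) = 0
Node 0 (S = 35): V_0 = 1/1.03·[0.9500·1.7500 + 0.0500·0.0000] = 1.6141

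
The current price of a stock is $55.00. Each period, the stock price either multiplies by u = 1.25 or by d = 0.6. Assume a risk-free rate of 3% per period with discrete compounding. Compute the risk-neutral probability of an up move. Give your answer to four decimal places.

Risk-neutral probability p = (1 + 0.03 − 0.6)/(1.25 − 0.6) = 0.4300/0.6500 = 0.6615

p = 0.6615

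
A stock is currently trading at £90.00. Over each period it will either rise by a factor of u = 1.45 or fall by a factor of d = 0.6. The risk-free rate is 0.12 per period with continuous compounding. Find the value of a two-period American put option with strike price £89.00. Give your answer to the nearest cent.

Risk-neutral probability p = (e^0.12 − 0.6)/(1.45 − 0.6) = 0.5275/0.8500 = 0.6206
Terminal stock prices: S_uu = 189.2, S_ud = 78.3, S_dd = 32.4
Terminal payoffs (K − S): max(-100.2, 0) = 0, max(10.7, 0) = 10.7, max(56.6, 0) = 56.6
Node u (S = 130.5): continuation = e^(−0.12)·[0.6206·0.0000 + 0.3794·10.7000] = 3.6007; exercise value = 0.0000 ≤ continuation, so V_u = 3.6007
Node d (S = 54): continuation = e^(−0.12)·[0.6206·10.7000 + 0.3794·56.6000] = 24.9359; exercise value = 35.0000 > continuation, so V_d = 35.0000 (exercise)
Node 0 (S = 90): continuation = e^(−0.12)·[0.6206·3.6007 + 0.3794·35.0000] = 13.7597; exercise value = 0.0000 ≤ continuation, so V_0 = 13.7597

£13.76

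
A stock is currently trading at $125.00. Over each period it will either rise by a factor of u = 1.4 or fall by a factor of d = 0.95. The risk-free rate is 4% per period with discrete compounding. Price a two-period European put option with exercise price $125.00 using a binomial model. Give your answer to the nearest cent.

Risk-neutral probability p = (1 + 0.04 − 0.95)/(1.4 − 0.95) = 0.0900/0.4500 = 0.2000
Terminal stock prices: S_uu = 245, S_ud = 166.2, S_dd = 112.8
Terminal payoffs (K − S): max(-120, 0) = 0, max(-41.25, 0) = 0, max(12.19, 0) = 12.19
Node u (S = 175): V_u = 1/1.04·[0.2000·0.0000 + 0.8000·0.0000] = 0.0000
Node d (S = 118.8): V_d = 1/1.04·[0.2000·0.0000 + 0.8000·12.1875] = 9.3750
Node 0 (S = 125): V_0 = 1/1.04·[0.2000·0.0000 + 0.8000·9.3750] = 7.2115

$7.21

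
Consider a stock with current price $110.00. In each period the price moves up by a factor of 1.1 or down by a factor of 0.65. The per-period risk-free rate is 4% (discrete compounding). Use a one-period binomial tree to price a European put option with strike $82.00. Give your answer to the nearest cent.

$1.35

Risk-neutral probability p = (1 + 0.04 − 0.65)/(1.1 − 0.65) = 0.3900/0.4500 = 0.8667
Terminal stock prices: S_u = 121, S_d = 71.5
Terminal payoffs (K − S): max(-39, 0) = 0, max(10.5, 0) = 10.5
Node 0 (S = 110): V_0 = 1/1.04·[0.8667·0.0000 + 0.1333·10.5000] = 1.3462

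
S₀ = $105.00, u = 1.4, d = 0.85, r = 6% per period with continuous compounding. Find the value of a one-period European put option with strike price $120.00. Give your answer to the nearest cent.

Risk-neutral probability p = (e^0.06 − 0.85)/(1.4 − 0.85) = 0.2118/0.5500 = 0.3852
Terminal stock prices: S_u = 147, S_d = 89.25
Terminal payoffs (K − S): max(-27, 0) = 0, max(30.75, 0) = 30.75
Node 0 (S = 105): V_0 = e^(−0.06)·[0.3852·0.0000 + 0.6148·30.7500] = 17.8054

$17.81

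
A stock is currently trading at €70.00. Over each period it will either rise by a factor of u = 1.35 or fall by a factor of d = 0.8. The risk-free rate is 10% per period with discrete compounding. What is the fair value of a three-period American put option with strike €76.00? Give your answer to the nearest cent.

€9.58

Risk-neutral probability p = (1 + 0.1 − 0.8)/(1.35 − 0.8) = 0.3000/0.5500 = 0.5455
Terminal stock prices: S_uuu = 172.2, S_uud = 102.1, S_udd = 60.48, S_ddd = 35.84
Terminal payoffs (K − S): max(-96.23, 0) = 0, max(-26.06, 0) = 0, max(15.52, 0) = 15.52, max(40.16, 0) = 40.16
Node uu (S = 127.6): continuation = 1/1.1·[0.5455·0.0000 + 0.4545·0.0000] = 0.0000; exercise value = 0.0000 ≤ continuation, so V_uu = 0.0000
Node ud (S = 75.6): continuation = 1/1.1·[0.5455·0.0000 + 0.4545·15.5200] = 6.4132; exercise value = 0.4000 ≤ continuation, so V_ud = 6.4132
Node dd (S = 44.8): continuation = 1/1.1·[0.5455·15.5200 + 0.4545·40.1600] = 24.2909; exercise value = 31.2000 > continuation, so V_dd = 31.2000 (exercise)
Node u (S = 94.5): continuation = 1/1.1·[0.5455·0.0000 + 0.4545·6.4132] = 2.6501; exercise value = 0.0000 ≤ continuation, so V_u = 2.6501
Node d (S = 56): continuation = 1/1.1·[0.5455·6.4132 + 0.4545·31.2000] = 16.0727; exercise value = 20.0000 > continuation, so V_d = 20.0000 (exercise)
Node 0 (S = 70): continuation = 1/1.1·[0.5455·2.6501 + 0.4545·20.0000] = 9.5786; exercise value = 6.0000 ≤ continuation, so V_0 = 9.5786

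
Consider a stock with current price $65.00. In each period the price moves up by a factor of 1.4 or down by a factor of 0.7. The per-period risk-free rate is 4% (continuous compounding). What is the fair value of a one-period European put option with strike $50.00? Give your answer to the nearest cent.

$2.22

Risk-neutral probability p = (e^0.04 − 0.7)/(1.4 − 0.7) = 0.3408/0.7000 = 0.4869
Terminal stock prices: S_u = 91, S_d = 45.5
Terminal payoffs (K − S): max(-41, 0) = 0, max(4.5, 0) = 4.5
Node 0 (S = 65): V_0 = e^(−0.04)·[0.4869·0.0000 + 0.5131·4.5000] = 2.2185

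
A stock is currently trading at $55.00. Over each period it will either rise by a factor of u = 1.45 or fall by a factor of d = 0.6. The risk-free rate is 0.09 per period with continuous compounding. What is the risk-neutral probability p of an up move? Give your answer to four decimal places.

Risk-neutral probability p = (e^0.09 − 0.6)/(1.45 − 0.6) = 0.4942/0.8500 = 0.5814

p = 0.5814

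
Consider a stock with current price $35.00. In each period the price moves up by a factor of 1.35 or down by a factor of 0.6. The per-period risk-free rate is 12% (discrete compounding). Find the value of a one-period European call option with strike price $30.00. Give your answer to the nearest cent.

Risk-neutral probability p = (1 + 0.12 − 0.6)/(1.35 − 0.6) = 0.5200/0.7500 = 0.6933
Terminal stock prices: S_u = 47.25, S_d = 21
Terminal payoffs (S − K): max(17.25, 0) = 17.25, max(-9, 0) = 0
Node 0 (S = 35): V_0 = 1/1.12·[0.6933·17.2500 + 0.3067·0.0000] = 10.6786

$10.68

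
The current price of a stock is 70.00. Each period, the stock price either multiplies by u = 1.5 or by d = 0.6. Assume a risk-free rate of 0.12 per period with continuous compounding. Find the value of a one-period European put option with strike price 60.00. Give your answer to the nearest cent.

6.61

Risk-neutral probability p = (e^0.12 − 0.6)/(1.5 − 0.6) = 0.5275/0.9000 = 0.5861
Terminal stock prices: S_u = 105, S_d = 42
Terminal payoffs (K − S): max(-45, 0) = 0, max(18, 0) = 18
Node 0 (S = 70): V_0 = e^(−0.12)·[0.5861·0.0000 + 0.4139·18.0000] = 6.6076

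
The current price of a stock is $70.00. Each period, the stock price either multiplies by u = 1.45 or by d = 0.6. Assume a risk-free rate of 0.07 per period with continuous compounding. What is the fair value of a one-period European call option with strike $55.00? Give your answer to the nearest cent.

Risk-neutral probability p = (e^0.07 − 0.6)/(1.45 − 0.6) = 0.4725/0.8500 = 0.5559
Terminal stock prices: S_u = 101.5, S_d = 42
Terminal payoffs (S − K): max(46.5, 0) = 46.5, max(-13, 0) = 0
Node 0 (S = 70): V_0 = e^(−0.07)·[0.5559·46.5000 + 0.4441·0.0000] = 24.1014

$24.10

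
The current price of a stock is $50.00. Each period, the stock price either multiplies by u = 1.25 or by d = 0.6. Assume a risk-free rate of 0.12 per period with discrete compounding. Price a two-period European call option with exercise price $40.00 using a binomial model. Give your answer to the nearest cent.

$19.45

Risk-neutral probability p = (1 + 0.12 − 0.6)/(1.25 − 0.6) = 0.5200/0.6500 = 0.8000
Terminal stock prices: S_uu = 78.12, S_ud = 37.5, S_dd = 18
Terminal payoffs (S − K): max(38.12, 0) = 38.12, max(-2.5, 0) = 0, max(-22, 0) = 0
Node u (S = 62.5): V_u = 1/1.12·[0.8000·38.1250 + 0.2000·0.0000] = 27.2321
Node d (S = 30): V_d = 1/1.12·[0.8000·0.0000 + 0.2000·0.0000] = 0.0000
Node 0 (S = 50): V_0 = 1/1.12·[0.8000·27.2321 + 0.2000·0.0000] = 19.4515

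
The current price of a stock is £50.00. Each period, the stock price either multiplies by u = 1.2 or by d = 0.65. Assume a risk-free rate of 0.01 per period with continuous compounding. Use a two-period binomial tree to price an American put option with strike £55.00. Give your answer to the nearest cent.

Risk-neutral probability p = (e^0.01 − 0.65)/(1.2 − 0.65) = 0.3601/0.5500 = 0.6546
Terminal stock prices: S_uu = 72, S_ud = 39, S_dd = 21.13
Terminal payoffs (K − S): max(-17, 0) = 0, max(16, 0) = 16, max(33.88, 0) = 33.88
Node u (S = 60): continuation = e^(−0.01)·[0.6546·0.0000 + 0.3454·16.0000] = 5.4708; exercise value = 0.0000 ≤ continuation, so V_u = 5.4708
Node d (S = 32.5): continuation = e^(−0.01)·[0.6546·16.0000 + 0.3454·33.8750] = 21.9527; exercise value = 22.5000 > continuation, so V_d = 22.5000 (exercise)
Node 0 (S = 50): continuation = e^(−0.01)·[0.6546·5.4708 + 0.3454·22.5000] = 11.2391; exercise value = 5.0000 ≤ continuation, so V_0 = 11.2391

£11.24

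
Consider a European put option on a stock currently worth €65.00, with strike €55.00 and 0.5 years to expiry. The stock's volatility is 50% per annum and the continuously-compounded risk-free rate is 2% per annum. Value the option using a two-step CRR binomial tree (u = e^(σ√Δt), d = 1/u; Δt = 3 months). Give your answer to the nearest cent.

CRR parameters: u = e^(σ√Δt) = e^(0.5·√0.25) = 1.2840, d = 1/u = 0.7788
Per-period rate: rΔt = 0.02·0.25 = 0.005, so R = e^0.005 = 1.0050
Risk-neutral probability p = (e^0.005 − 0.7788)/(1.2840 − 0.7788) = 0.2262/0.5052 = 0.4477
Terminal stock prices: S_uu = 107.2, S_ud = 65, S_dd = 39.42
Terminal payoffs (K − S): max(-52.17, 0) = 0, max(-10, 0) = 0, max(15.58, 0) = 15.58
Node u (S = 83.46): V_u = e^(−0.005)·[0.4477·0.0000 + 0.5523·0.0000] = 0.0000
Node d (S = 50.62): V_d = e^(−0.005)·[0.4477·0.0000 + 0.5523·15.5755] = 8.5588
Node 0 (S = 65): V_0 = e^(−0.005)·[0.4477·0.0000 + 0.5523·8.5588] = 4.7030

€4.70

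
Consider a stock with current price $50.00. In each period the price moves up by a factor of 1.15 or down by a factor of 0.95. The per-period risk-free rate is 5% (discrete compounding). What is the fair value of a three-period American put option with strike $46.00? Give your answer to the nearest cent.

$0.34

Risk-neutral probability p = (1 + 0.05 − 0.95)/(1.15 − 0.95) = 0.1000/0.2000 = 0.5000
Terminal stock prices: S_uuu = 76.04, S_uud = 62.82, S_udd = 51.89, S_ddd = 42.87
Terminal payoffs (K − S): max(-30.04, 0) = 0, max(-16.82, 0) = 0, max(-5.894, 0) = 0, max(3.131, 0) = 3.131
Node uu (S = 66.12): continuation = 1/1.05·[0.5000·0.0000 + 0.5000·0.0000] = 0.0000; exercise value = 0.0000 ≤ continuation, so V_uu = 0.0000
Node ud (S = 54.62): continuation = 1/1.05·[0.5000·0.0000 + 0.5000·0.0000] = 0.0000; exercise value = 0.0000 ≤ continuation, so V_ud = 0.0000
Node dd (S = 45.12): continuation = 1/1.05·[0.5000·0.0000 + 0.5000·3.1313] = 1.4911; exercise value = 0.8750 ≤ continuation, so V_dd = 1.4911
Node u (S = 57.5): continuation = 1/1.05·[0.5000·0.0000 + 0.5000·0.0000] = 0.0000; exercise value = 0.0000 ≤ continuation, so V_u = 0.0000
Node d (S = 47.5): continuation = 1/1.05·[0.5000·0.0000 + 0.5000·1.4911] = 0.7100; exercise value = 0.0000 ≤ continuation, so V_d = 0.7100
Node 0 (S = 50): continuation = 1/1.05·[0.5000·0.0000 + 0.5000·0.7100] = 0.3381; exercise value = 0.0000 ≤ continuation, so V_0 = 0.3381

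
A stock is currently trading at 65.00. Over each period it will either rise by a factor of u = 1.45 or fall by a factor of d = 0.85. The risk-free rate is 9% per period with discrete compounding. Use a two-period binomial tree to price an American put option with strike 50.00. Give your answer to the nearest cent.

0.92

Risk-neutral probability p = (1 + 0.09 − 0.85)/(1.45 − 0.85) = 0.2400/0.6000 = 0.4000
Terminal stock prices: S_uu = 136.7, S_ud = 80.11, S_dd = 46.96
Terminal payoffs (K − S): max(-86.66, 0) = 0, max(-30.11, 0) = 0, max(3.038, 0) = 3.038
Node u (S = 94.25): continuation = 1/1.09·[0.4000·0.0000 + 0.6000·0.0000] = 0.0000; exercise value = 0.0000 ≤ continuation, so V_u = 0.0000
Node d (S = 55.25): continuation = 1/1.09·[0.4000·0.0000 + 0.6000·3.0375] = 1.6720; exercise value = 0.0000 ≤ continuation, so V_d = 1.6720
Node 0 (S = 65): continuation = 1/1.09·[0.4000·0.0000 + 0.6000·1.6720] = 0.9204; exercise value = 0.0000 ≤ continuation, so V_0 = 0.9204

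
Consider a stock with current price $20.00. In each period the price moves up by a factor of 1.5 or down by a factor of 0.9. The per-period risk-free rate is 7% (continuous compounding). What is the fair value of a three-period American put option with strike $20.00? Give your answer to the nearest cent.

Risk-neutral probability p = (e^0.07 − 0.9)/(1.5 − 0.9) = 0.1725/0.6000 = 0.2875
Terminal stock prices: S_uuu = 67.5, S_uud = 40.5, S_udd = 24.3, S_ddd = 14.58
Terminal payoffs (K − S): max(-47.5, 0) = 0, max(-20.5, 0) = 0, max(-4.3, 0) = 0, max(5.42, 0) = 5.42
Node uu (S = 45): continuation = e^(−0.07)·[0.2875·0.0000 + 0.7125·0.0000] = 0.0000; exercise value = 0.0000 ≤ continuation, so V_uu = 0.0000
Node ud (S = 27): continuation = e^(−0.07)·[0.2875·0.0000 + 0.7125·0.0000] = 0.0000; exercise value = 0.0000 ≤ continuation, so V_ud = 0.0000
Node dd (S = 16.2): continuation = e^(−0.07)·[0.2875·0.0000 + 0.7125·5.4200] = 3.6006; exercise value = 3.8000 > continuation, so V_dd = 3.8000 (exercise)
Node u (S = 30): continuation = e^(−0.07)·[0.2875·0.0000 + 0.7125·0.0000] = 0.0000; exercise value = 0.0000 ≤ continuation, so V_u = 0.0000
Node d (S = 18): continuation = e^(−0.07)·[0.2875·0.0000 + 0.7125·3.8000] = 2.5244; exercise value = 2.0000 ≤ continuation, so V_d = 2.5244
Node 0 (S = 20): continuation = e^(−0.07)·[0.2875·0.0000 + 0.7125·2.5244] = 1.6770; exercise value = 0.0000 ≤ continuation, so V_0 = 1.6770

$1.68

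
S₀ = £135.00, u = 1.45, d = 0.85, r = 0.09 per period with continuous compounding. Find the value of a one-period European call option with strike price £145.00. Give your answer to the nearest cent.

Risk-neutral probability p = (e^0.09 − 0.85)/(1.45 − 0.85) = 0.2442/0.6000 = 0.4070
Terminal stock prices: S_u = 195.8, S_d = 114.8
Terminal payoffs (S − K): max(50.75, 0) = 50.75, max(-30.25, 0) = 0
Node 0 (S = 135): V_0 = e^(−0.09)·[0.4070·50.7500 + 0.5930·0.0000] = 18.8755

£18.88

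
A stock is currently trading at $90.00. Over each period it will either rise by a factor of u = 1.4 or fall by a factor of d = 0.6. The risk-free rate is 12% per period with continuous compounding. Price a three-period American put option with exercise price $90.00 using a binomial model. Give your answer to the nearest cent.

$13.42

Risk-neutral probability p = (e^0.12 − 0.6)/(1.4 − 0.6) = 0.5275/0.8000 = 0.6594
Terminal stock prices: S_uuu = 247, S_uud = 105.8, S_udd = 45.36, S_ddd = 19.44
Terminal payoffs (K − S): max(-157, 0) = 0, max(-15.84, 0) = 0, max(44.64, 0) = 44.64, max(70.56, 0) = 70.56
Node uu (S = 176.4): continuation = e^(−0.12)·[0.6594·0.0000 + 0.3406·0.0000] = 0.0000; exercise value = 0.0000 ≤ continuation, so V_uu = 0.0000
Node ud (S = 75.6): continuation = e^(−0.12)·[0.6594·0.0000 + 0.3406·44.6400] = 13.4862; exercise value = 14.4000 > continuation, so V_ud = 14.4000 (exercise)
Node dd (S = 32.4): continuation = e^(−0.12)·[0.6594·44.6400 + 0.3406·70.5600] = 47.4228; exercise value = 57.6000 > continuation, so V_dd = 57.6000 (exercise)
Node u (S = 126): continuation = e^(−0.12)·[0.6594·0.0000 + 0.3406·14.4000] = 4.3504; exercise value = 0.0000 ≤ continuation, so V_u = 4.3504
Node d (S = 54): continuation = e^(−0.12)·[0.6594·14.4000 + 0.3406·57.6000] = 25.8228; exercise value = 36.0000 > continuation, so V_d = 36.0000 (exercise)
Node 0 (S = 90): continuation = e^(−0.12)·[0.6594·4.3504 + 0.3406·36.0000] = 13.4201; exercise value = 0.0000 ≤ continuation, so V_0 = 13.4201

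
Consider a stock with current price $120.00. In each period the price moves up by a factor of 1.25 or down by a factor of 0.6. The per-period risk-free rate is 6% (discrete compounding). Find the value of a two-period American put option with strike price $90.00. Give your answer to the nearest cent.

$4.96

Risk-neutral probability p = (1 + 0.06 − 0.6)/(1.25 − 0.6) = 0.4600/0.6500 = 0.7077
Terminal stock prices: S_uu = 187.5, S_ud = 90, S_dd = 43.2
Terminal payoffs (K − S): max(-97.5, 0) = 0, max(0, 0) = 0, max(46.8, 0) = 46.8
Node u (S = 150): continuation = 1/1.06·[0.7077·0.0000 + 0.2923·0.0000] = 0.0000; exercise value = 0.0000 ≤ continuation, so V_u = 0.0000
Node d (S = 72): continuation = 1/1.06·[0.7077·0.0000 + 0.2923·46.8000] = 12.9057; exercise value = 18.0000 > continuation, so V_d = 18.0000 (exercise)
Node 0 (S = 120): continuation = 1/1.06·[0.7077·0.0000 + 0.2923·18.0000] = 4.9637; exercise value = 0.0000 ≤ continuation, so V_0 = 4.9637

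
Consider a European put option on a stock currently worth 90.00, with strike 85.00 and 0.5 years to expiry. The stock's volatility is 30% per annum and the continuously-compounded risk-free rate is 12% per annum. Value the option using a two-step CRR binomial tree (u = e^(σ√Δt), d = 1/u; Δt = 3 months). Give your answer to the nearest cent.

3.29

CRR parameters: u = e^(σ√Δt) = e^(0.3·√0.25) = 1.1618, d = 1/u = 0.8607
Per-period rate: rΔt = 0.12·0.25 = 0.03, so R = e^0.03 = 1.0305
Risk-neutral probability p = (e^0.03 − 0.8607)/(1.1618 − 0.8607) = 0.1697/0.3011 = 0.5637
Terminal stock prices: S_uu = 121.5, S_ud = 90, S_dd = 66.67
Terminal payoffs (K − S): max(-36.49, 0) = 0, max(-5, 0) = 0, max(18.33, 0) = 18.33
Node u (S = 104.6): V_u = e^(−0.03)·[0.5637·0.0000 + 0.4363·0.0000] = 0.0000
Node d (S = 77.46): V_d = e^(−0.03)·[0.5637·0.0000 + 0.4363·18.3264] = 7.7594
Node 0 (S = 90): V_0 = e^(−0.03)·[0.5637·0.0000 + 0.4363·7.7594] = 3.2853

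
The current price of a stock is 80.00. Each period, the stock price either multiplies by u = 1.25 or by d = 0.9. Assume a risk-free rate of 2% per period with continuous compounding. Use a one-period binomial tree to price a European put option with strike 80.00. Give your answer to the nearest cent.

Risk-neutral probability p = (e^0.02 − 0.9)/(1.25 − 0.9) = 0.1202/0.3500 = 0.3434
Terminal stock prices: S_u = 100, S_d = 72
Terminal payoffs (K − S): max(-20, 0) = 0, max(8, 0) = 8
Node 0 (S = 80): V_0 = e^(−0.02)·[0.3434·0.0000 + 0.6566·8.0000] = 5.1485

5.15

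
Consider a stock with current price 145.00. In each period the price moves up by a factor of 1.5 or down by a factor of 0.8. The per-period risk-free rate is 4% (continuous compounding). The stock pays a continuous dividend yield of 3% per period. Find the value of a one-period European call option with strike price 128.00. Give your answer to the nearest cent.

Per-period risk-free factor R = e^0.04 = 1.0408; dividend-adjusted growth = e^(0.04−0.03) = 1.0101.
Risk-neutral probability p = (1.0101 − 0.8)/(1.5 − 0.8) = 0.2101/0.7000 = 0.3001
Terminal stock prices: S_u = 217.5, S_d = 116
Terminal payoffs (S − K): max(89.5, 0) = 89.5, max(-12, 0) = 0
Node 0 (S = 145): V_0 = e^(−0.04)·[0.3001·89.5000 + 0.6999·0.0000] = 25.8034

25.80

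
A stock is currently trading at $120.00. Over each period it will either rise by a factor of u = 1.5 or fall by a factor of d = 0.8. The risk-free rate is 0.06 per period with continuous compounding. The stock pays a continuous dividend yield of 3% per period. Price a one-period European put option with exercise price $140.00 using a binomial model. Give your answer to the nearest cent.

Per-period risk-free factor R = e^0.06 = 1.0618; dividend-adjusted growth = e^(0.06−0.03) = 1.0305.
Risk-neutral probability p = (1.0305 − 0.8)/(1.5 − 0.8) = 0.2305/0.7000 = 0.3292
Terminal stock prices: S_u = 180, S_d = 96
Terminal payoffs (K − S): max(-40, 0) = 0, max(44, 0) = 44
Node 0 (S = 120): V_0 = e^(−0.06)·[0.3292·0.0000 + 0.6708·44.0000] = 27.7955

$27.80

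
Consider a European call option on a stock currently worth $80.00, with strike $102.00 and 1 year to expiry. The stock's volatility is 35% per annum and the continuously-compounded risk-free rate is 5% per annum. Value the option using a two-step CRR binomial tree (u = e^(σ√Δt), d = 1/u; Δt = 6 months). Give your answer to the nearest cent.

CRR parameters: u = e^(σ√Δt) = e^(0.35·√0.5) = 1.2808, d = 1/u = 0.7808
Per-period rate: rΔt = 0.05·0.5 = 0.025, so R = e^0.025 = 1.0253
Risk-neutral probability p = (e^0.025 − 0.7808)/(1.2808 − 0.7808) = 0.2446/0.5000 = 0.4891
Terminal stock prices: S_uu = 131.2, S_ud = 80, S_dd = 48.77
Terminal payoffs (S − K): max(29.24, 0) = 29.24, max(-22, 0) = 0, max(-53.23, 0) = 0
Node u (S = 102.5): V_u = e^(−0.025)·[0.4891·29.2365 + 0.5109·0.0000] = 13.9456
Node d (S = 62.46): V_d = e^(−0.025)·[0.4891·0.0000 + 0.5109·0.0000] = 0.0000
Node 0 (S = 80): V_0 = e^(−0.025)·[0.4891·13.9456 + 0.5109·0.0000] = 6.6520

$6.65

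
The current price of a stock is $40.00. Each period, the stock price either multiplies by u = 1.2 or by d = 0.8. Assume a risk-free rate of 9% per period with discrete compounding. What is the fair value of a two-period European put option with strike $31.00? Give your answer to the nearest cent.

$0.34

Risk-neutral probability p = (1 + 0.09 − 0.8)/(1.2 − 0.8) = 0.2900/0.4000 = 0.7250
Terminal stock prices: S_uu = 57.6, S_ud = 38.4, S_dd = 25.6
Terminal payoffs (K − S): max(-26.6, 0) = 0, max(-7.4, 0) = 0, max(5.4, 0) = 5.4
Node u (S = 48): V_u = 1/1.09·[0.7250·0.0000 + 0.2750·0.0000] = 0.0000
Node d (S = 32): V_d = 1/1.09·[0.7250·0.0000 + 0.2750·5.4000] = 1.3624
Node 0 (S = 40): V_0 = 1/1.09·[0.7250·0.0000 + 0.2750·1.3624] = 0.3437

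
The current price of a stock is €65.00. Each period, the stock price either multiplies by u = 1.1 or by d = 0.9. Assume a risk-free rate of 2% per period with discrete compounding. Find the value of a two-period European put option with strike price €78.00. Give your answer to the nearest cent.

€10.20

Risk-neutral probability p = (1 + 0.02 − 0.9)/(1.1 − 0.9) = 0.1200/0.2000 = 0.6000
Terminal stock prices: S_uu = 78.65, S_ud = 64.35, S_dd = 52.65
Terminal payoffs (K − S): max(-0.65, 0) = 0, max(13.65, 0) = 13.65, max(25.35, 0) = 25.35
Node u (S = 71.5): V_u = 1/1.02·[0.6000·0.0000 + 0.4000·13.6500] = 5.3529
Node d (S = 58.5): V_d = 1/1.02·[0.6000·13.6500 + 0.4000·25.3500] = 17.9706
Node 0 (S = 65): V_0 = 1/1.02·[0.6000·5.3529 + 0.4000·17.9706] = 10.1961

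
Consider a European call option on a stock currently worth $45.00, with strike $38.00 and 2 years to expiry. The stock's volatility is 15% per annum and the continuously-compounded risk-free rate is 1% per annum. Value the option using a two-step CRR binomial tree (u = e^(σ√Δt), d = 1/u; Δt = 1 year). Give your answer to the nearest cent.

CRR parameters: u = e^(σ√Δt) = e^(0.15·√1) = 1.1618, d = 1/u = 0.8607
Per-period rate: rΔt = 0.01·1 = 0.01, so R = e^0.01 = 1.0101
Risk-neutral probability p = (e^0.01 − 0.8607)/(1.1618 − 0.8607) = 0.1493/0.3011 = 0.4959
Terminal stock prices: S_uu = 60.74, S_ud = 45, S_dd = 33.34
Terminal payoffs (S − K): max(22.74, 0) = 22.74, max(7, 0) = 7, max(-4.663, 0) = 0
Node u (S = 52.28): V_u = e^(−0.01)·[0.4959·22.7436 + 0.5041·7.0000] = 14.6606
Node d (S = 38.73): V_d = e^(−0.01)·[0.4959·7.0000 + 0.5041·0.0000] = 3.4371
Node 0 (S = 45): V_0 = e^(−0.01)·[0.4959·14.6606 + 0.5041·3.4371] = 8.9138

$8.91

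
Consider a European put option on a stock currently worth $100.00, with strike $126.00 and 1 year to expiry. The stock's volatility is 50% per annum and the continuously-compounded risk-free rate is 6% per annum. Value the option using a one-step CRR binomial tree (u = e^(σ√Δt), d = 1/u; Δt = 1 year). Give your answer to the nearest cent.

$34.66

CRR parameters: u = e^(σ√Δt) = e^(0.5·√1) = 1.6487, d = 1/u = 0.6065
Per-period rate: rΔt = 0.06·1 = 0.06, so R = e^0.06 = 1.0618
Risk-neutral probability p = (e^0.06 − 0.6065)/(1.6487 − 0.6065) = 0.4553/1.0422 = 0.4369
Terminal stock prices: S_u = 164.9, S_d = 60.65
Terminal payoffs (K − S): max(-38.87, 0) = 0, max(65.35, 0) = 65.35
Node 0 (S = 100): V_0 = e^(−0.06)·[0.4369·0.0000 + 0.5631·65.3469] = 34.6556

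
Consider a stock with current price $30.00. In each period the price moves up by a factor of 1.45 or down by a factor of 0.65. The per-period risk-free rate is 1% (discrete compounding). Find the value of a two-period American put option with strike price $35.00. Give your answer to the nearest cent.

$10.07

Risk-neutral probability p = (1 + 0.01 − 0.65)/(1.45 − 0.65) = 0.3600/0.8000 = 0.4500
Terminal stock prices: S_uu = 63.08, S_ud = 28.28, S_dd = 12.68
Terminal payoffs (K − S): max(-28.08, 0) = 0, max(6.725, 0) = 6.725, max(22.32, 0) = 22.32
Node u (S = 43.5): continuation = 1/1.01·[0.4500·0.0000 + 0.5500·6.7250] = 3.6621; exercise value = 0.0000 ≤ continuation, so V_u = 3.6621
Node d (S = 19.5): continuation = 1/1.01·[0.4500·6.7250 + 0.5500·22.3250] = 15.1535; exercise value = 15.5000 > continuation, so V_d = 15.5000 (exercise)
Node 0 (S = 30): continuation = 1/1.01·[0.4500·3.6621 + 0.5500·15.5000] = 10.0722; exercise value = 5.0000 ≤ continuation, so V_0 = 10.0722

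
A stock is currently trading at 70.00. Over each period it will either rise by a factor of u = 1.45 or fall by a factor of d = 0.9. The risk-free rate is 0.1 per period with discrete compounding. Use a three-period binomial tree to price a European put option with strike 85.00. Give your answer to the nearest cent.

7.50

Risk-neutral probability p = (1 + 0.1 − 0.9)/(1.45 − 0.9) = 0.2000/0.5500 = 0.3636
Terminal stock prices: S_uuu = 213.4, S_uud = 132.5, S_udd = 82.22, S_ddd = 51.03
Terminal payoffs (K − S): max(-128.4, 0) = 0, max(-47.46, 0) = 0, max(2.785, 0) = 2.785, max(33.97, 0) = 33.97
Node uu (S = 147.2): V_uu = 1/1.1·[0.3636·0.0000 + 0.6364·0.0000] = 0.0000
Node ud (S = 91.35): V_ud = 1/1.1·[0.3636·0.0000 + 0.6364·2.7850] = 1.6112
Node dd (S = 56.7): V_dd = 1/1.1·[0.3636·2.7850 + 0.6364·33.9700] = 20.5727
Node u (S = 101.5): V_u = 1/1.1·[0.3636·0.0000 + 0.6364·1.6112] = 0.9321
Node d (S = 63): V_d = 1/1.1·[0.3636·1.6112 + 0.6364·20.5727] = 12.4342
Node 0 (S = 70): V_0 = 1/1.1·[0.3636·0.9321 + 0.6364·12.4342] = 7.5015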